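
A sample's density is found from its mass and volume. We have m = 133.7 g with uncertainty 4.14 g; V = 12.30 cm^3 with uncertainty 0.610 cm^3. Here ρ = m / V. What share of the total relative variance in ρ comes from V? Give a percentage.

72.0%

(δρ/ρ)² = (1·δm/m)² + (-1·δV/V)²
  m term: (1×0.0310)² = 0.000959
  V term: (-1×0.0496)² = 0.00246
Total = 0.00342. Share from V = 0.00246/0.00342 = 0.720.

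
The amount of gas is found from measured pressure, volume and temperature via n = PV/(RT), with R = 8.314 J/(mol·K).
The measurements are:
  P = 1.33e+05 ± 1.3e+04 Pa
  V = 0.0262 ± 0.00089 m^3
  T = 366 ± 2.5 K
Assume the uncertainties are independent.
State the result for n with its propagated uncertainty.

Products/powers → add relative errors in quadrature, weighted by exponent:
  (1·δP/P)² = (1×0.0977)² = 0.00955;  (1·δV/V)² = (1×0.0340)² = 0.00115;  (-1·δT/T)² = (-1×0.00683)² = 4.67e-05
δn/n = √(0.0108) = 0.104
n = 1.15 mol, so δn = 0.104 × 1.15 = 0.119 mol.

1.15 ± 0.119 mol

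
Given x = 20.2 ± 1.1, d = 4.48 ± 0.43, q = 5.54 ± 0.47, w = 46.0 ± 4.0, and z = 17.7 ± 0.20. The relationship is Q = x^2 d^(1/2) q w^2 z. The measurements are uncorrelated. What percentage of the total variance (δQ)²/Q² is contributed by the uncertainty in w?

(δQ/Q)² = (2·δx/x)² + (½·δd/d)² + (1·δq/q)² + (2·δw/w)² + (1·δz/z)²
  x term: (2×0.0545)² = 0.0119
  d term: (0.5×0.0960)² = 0.00230
  q term: (1×0.0848)² = 0.00720
  w term: (2×0.0870)² = 0.0302
  z term: (1×0.0113)² = 0.000128
Total = 0.0517. Share from w = 0.0302/0.0517 = 0.585.

58.5%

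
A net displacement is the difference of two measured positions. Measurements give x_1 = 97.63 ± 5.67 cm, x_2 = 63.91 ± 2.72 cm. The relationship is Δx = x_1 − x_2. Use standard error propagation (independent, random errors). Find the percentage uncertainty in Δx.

Sums and differences: (δΔx)² = Σ (cᵢ δxᵢ)².
  (δx_1)² = 32.1;  (δx_2)² = 7.40
δΔx = √(39.5) = 6.29 cm
Δx = 33.72 cm, so δΔx/Δx = 6.29/33.72 = 0.186.

18.6%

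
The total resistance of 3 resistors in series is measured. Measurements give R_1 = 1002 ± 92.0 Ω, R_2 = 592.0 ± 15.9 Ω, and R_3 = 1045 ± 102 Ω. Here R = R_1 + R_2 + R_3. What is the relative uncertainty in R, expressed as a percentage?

5.24%

R is a linear combination, so absolute uncertainties add in quadrature:
  (δR_1)² = 8460;  (δR_2)² = 253;  (δR_3)² = 10400
δR = √(19100) = 138 Ω
R = 2639 Ω, so δR/R = 138/2639 = 0.0524.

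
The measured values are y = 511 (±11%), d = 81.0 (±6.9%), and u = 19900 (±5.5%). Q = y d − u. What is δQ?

5480

Let p = y·d = 41400. δp/p = √((1·δy/y)² + (1·δd/d)²) = √(0.0121 + 0.00476) = 0.130, so δp = 5370.
Q = p − u: δQ = √(δp² + δu²) = √(2.89e+07 + 1.2e+06) = 5480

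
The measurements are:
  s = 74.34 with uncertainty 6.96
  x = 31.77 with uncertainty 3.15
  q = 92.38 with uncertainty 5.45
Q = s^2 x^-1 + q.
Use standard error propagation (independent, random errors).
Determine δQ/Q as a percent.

Let p = s^2·x^-1 = 174.0. δp/p = √((2·δs/s)² + (-1·δx/x)²) = √(0.0351 + 0.00983) = 0.212, so δp = 36.9.
Q = p + q: δQ = √(δp² + δq²) = √(1360 + 29.7) = 37.3
Q = 266.3, so δQ/Q = 37.3/266.3 = 0.140.

14.0%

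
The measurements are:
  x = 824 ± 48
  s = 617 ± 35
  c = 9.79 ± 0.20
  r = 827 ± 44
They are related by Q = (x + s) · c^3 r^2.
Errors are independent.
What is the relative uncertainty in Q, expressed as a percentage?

13.0%

Let u = x + s = 1440. δu = √(δx² + δs²) = √(2300 + 1220) = 59.4, so δu/u = 0.0412.
Q is then a monomial in u, c, r:
δQ/Q = √((δu/u)² + (3·δc/c)² + (2·δr/r)²) = √(0.00170 + 0.00376 + 0.0113) = 0.130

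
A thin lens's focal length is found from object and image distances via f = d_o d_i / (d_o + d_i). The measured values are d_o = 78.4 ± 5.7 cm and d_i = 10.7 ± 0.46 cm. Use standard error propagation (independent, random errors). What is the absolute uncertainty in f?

0.366 cm

∂f/∂d_o = (d_i/(d_o+d_i))² = 0.0144;  ∂f/∂d_i = (d_o/(d_o+d_i))² = 0.774
δf = √((∂f/∂d_o · δd_o)² + (∂f/∂d_i · δd_i)²) = √(0.00676 + 0.127) = 0.366 cm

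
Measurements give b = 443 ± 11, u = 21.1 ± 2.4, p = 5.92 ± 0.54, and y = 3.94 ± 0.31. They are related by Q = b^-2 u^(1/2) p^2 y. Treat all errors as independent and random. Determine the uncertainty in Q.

Q is a product of powers, so relative uncertainties combine in quadrature:
  (-2·δb/b)² = (-2×0.0248)² = 0.00247;  (½·δu/u)² = (0.5×0.114)² = 0.00323;  (2·δp/p)² = (2×0.0912)² = 0.0333;  (1·δy/y)² = (1×0.0787)² = 0.00619
δQ/Q = √(0.0452) = 0.213
Q = 0.00323, so δQ = 0.213 × 0.00323 = 0.000687.

0.000687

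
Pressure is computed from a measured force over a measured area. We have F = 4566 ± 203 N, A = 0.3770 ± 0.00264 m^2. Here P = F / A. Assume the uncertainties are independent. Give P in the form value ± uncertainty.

Each factor contributes (exponent × relative error)² to (δP/P)²:
  (1·δF/F)² = (1×0.0445)² = 0.00198;  (-1·δA/A)² = (-1×0.00700)² = 4.9e-05
δP/P = √(0.00203) = 0.0450
P = 12110 Pa, so δP = 0.0450 × 12110 = 545 Pa.

12110 ± 545 Pa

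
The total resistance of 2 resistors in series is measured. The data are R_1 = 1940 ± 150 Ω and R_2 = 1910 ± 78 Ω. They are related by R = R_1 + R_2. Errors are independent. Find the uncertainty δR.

Each term contributes (cᵢ δxᵢ)² to (δR)²:
  (δR_1)² = 22500;  (δR_2)² = 6080
δR = √(28600) = 169 Ω

169 Ω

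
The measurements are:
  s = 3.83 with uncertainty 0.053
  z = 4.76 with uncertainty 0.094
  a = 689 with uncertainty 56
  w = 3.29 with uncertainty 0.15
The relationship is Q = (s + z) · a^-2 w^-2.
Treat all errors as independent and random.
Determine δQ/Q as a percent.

Let u = s + z = 8.59. δu = √(δs² + δz²) = √(0.00281 + 0.00884) = 0.108, so δu/u = 0.0126.
Q is then a monomial in u, a, w:
δQ/Q = √((δu/u)² + (-2·δa/a)² + (-2·δw/w)²) = √(0.000158 + 0.0264 + 0.00831) = 0.187

18.7%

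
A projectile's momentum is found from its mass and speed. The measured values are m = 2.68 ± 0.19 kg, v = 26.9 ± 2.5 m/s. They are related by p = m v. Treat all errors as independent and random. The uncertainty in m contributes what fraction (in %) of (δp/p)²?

36.8%

(δp/p)² = (1·δm/m)² + (1·δv/v)²
  m term: (1×0.0709)² = 0.00503
  v term: (1×0.0929)² = 0.00864
Total = 0.0137. Share from m = 0.00503/0.0137 = 0.368.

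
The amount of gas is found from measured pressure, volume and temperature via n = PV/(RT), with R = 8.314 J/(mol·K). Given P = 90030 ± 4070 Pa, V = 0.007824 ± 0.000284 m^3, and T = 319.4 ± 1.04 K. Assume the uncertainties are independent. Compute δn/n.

Since n is a product/quotient, work with relative uncertainties:
  (1·δP/P)² = (1×0.0452)² = 0.00204;  (1·δV/V)² = (1×0.0363)² = 0.00132;  (-1·δT/T)² = (-1×0.00326)² = 1.06e-05
δn/n = √(0.00337) = 0.0581

0.0581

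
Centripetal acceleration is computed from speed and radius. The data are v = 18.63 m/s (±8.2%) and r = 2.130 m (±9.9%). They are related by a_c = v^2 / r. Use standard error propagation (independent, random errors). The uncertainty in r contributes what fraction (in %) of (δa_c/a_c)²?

(δa_c/a_c)² = (2·δv/v)² + (-1·δr/r)²
  v term: (2×0.0820)² = 0.0269
  r term: (-1×0.0990)² = 0.00980
Total = 0.0367. Share from r = 0.00980/0.0367 = 0.267.

26.7%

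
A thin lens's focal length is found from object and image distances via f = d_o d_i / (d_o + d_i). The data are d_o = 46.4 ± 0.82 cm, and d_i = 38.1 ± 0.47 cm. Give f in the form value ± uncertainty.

∂f/∂d_o = (d_i/(d_o+d_i))² = 0.203;  ∂f/∂d_i = (d_o/(d_o+d_i))² = 0.302
δf = √((∂f/∂d_o · δd_o)² + (∂f/∂d_i · δd_i)²) = √(0.0278 + 0.0201) = 0.219 cm
f = 20.9 cm.

20.9 ± 0.219 cm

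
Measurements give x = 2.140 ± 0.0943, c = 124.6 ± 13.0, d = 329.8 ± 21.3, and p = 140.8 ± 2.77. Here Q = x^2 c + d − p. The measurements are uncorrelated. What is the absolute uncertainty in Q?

Let w = x^2·c = 570.6. δw/w = √((2·δx/x)² + (1·δc/c)²) = √(0.00777 + 0.0109) = 0.137, so δw = 77.9.
Q = w + d − p: δQ = √(δw² + δd² + δp²) = √(6070 + 454 + 7.67) = 80.8

80.8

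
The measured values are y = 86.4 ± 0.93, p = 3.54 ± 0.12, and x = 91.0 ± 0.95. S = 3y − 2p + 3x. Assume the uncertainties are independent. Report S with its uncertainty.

For a sum/difference, combine absolute errors in quadrature:
  (3·δy)² = 7.78;  (2·δp)² = 0.0576;  (3·δx)² = 8.12
δS = √(16.0) = 4.00
S = 525.

525 ± 4.00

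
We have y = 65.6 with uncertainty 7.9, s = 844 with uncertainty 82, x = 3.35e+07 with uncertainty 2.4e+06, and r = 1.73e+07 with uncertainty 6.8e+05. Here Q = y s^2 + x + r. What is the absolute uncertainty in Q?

1.1e+07

Let p = y·s^2 = 4.67e+07. δp/p = √((1·δy/y)² + (2·δs/s)²) = √(0.0145 + 0.0378) = 0.229, so δp = 1.07e+07.
Q = p + x + r: δQ = √(δp² + δx² + δr²) = √(1.14e+14 + 5.76e+12 + 4.62e+11) = 1.1e+07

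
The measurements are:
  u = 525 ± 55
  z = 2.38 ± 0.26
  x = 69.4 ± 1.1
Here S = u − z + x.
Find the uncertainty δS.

Absolute uncertainties add in quadrature for a linear combination:
  (δu)² = 3020;  (δz)² = 0.0676;  (δx)² = 1.21
δS = √(3030) = 55.0

55.0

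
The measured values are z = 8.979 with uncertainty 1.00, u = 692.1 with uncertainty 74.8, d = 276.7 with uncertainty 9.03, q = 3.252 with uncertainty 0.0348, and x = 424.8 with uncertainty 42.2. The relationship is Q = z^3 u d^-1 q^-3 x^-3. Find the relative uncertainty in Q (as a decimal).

Q is a product of powers, so relative uncertainties combine in quadrature:
  (3·δz/z)² = (3×0.111)² = 0.112;  (1·δu/u)² = (1×0.108)² = 0.0117;  (-1·δd/d)² = (-1×0.0326)² = 0.00107;  (-3·δq/q)² = (-3×0.0107)² = 0.00103;  (-3·δx/x)² = (-3×0.0993)² = 0.0888
δQ/Q = √(0.214) = 0.463

0.463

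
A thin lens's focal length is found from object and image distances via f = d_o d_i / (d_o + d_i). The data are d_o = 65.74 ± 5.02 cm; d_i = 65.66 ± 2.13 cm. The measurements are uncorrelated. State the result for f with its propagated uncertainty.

32.85 ± 1.36 cm

∂f/∂d_o = (d_i/(d_o+d_i))² = 0.250;  ∂f/∂d_i = (d_o/(d_o+d_i))² = 0.250
δf = √((∂f/∂d_o · δd_o)² + (∂f/∂d_i · δd_i)²) = √(1.57 + 0.284) = 1.36 cm
f = 32.85 cm.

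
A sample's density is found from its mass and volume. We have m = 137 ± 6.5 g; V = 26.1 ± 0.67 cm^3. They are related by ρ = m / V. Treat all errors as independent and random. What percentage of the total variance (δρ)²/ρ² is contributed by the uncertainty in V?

(δρ/ρ)² = (1·δm/m)² + (-1·δV/V)²
  m term: (1×0.0474)² = 0.00225
  V term: (-1×0.0257)² = 0.000659
Total = 0.00291. Share from V = 0.000659/0.00291 = 0.226.

22.6%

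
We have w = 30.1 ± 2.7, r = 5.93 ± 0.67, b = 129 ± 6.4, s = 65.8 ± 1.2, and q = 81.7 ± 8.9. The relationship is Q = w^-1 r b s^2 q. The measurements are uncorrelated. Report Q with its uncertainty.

Relative error in a monomial: (δQ/Q)² = Σ (nᵢ · δxᵢ/xᵢ)².
  (-1·δw/w)² = (-1×0.0897)² = 0.00805;  (1·δr/r)² = (1×0.113)² = 0.0128;  (1·δb/b)² = (1×0.0496)² = 0.00246;  (2·δs/s)² = (2×0.0182)² = 0.00133;  (1·δq/q)² = (1×0.109)² = 0.0119
δQ/Q = √(0.0365) = 0.191
Q = 8.99e+06, so δQ = 0.191 × 8.99e+06 = 1.72e+06.

(8.99 ± 1.72) × 10^6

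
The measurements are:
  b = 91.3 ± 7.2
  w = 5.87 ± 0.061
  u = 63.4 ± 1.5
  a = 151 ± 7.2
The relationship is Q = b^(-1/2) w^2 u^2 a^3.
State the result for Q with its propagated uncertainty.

(4.99 ± 0.784) × 10^10

For a monomial Q ∝ b^(-1/2), w^2, u^2, a^3, fractional errors add in quadrature:
  (−½·δb/b)² = (-0.5×0.0789)² = 0.00155;  (2·δw/w)² = (2×0.0104)² = 0.000432;  (2·δu/u)² = (2×0.0237)² = 0.00224;  (3·δa/a)² = (3×0.0477)² = 0.0205
δQ/Q = √(0.0247) = 0.157
Q = 4.99e+10, so δQ = 0.157 × 4.99e+10 = 7.84e+09.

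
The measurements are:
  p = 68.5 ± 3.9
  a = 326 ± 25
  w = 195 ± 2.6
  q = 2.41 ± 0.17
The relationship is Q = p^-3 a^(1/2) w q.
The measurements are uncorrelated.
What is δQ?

0.00499

Q is a product of powers, so relative uncertainties combine in quadrature:
  (-3·δp/p)² = (-3×0.0569)² = 0.0292;  (½·δa/a)² = (0.5×0.0767)² = 0.00147;  (1·δw/w)² = (1×0.0133)² = 0.000178;  (1·δq/q)² = (1×0.0705)² = 0.00498
δQ/Q = √(0.0358) = 0.189
Q = 0.0264, so δQ = 0.189 × 0.0264 = 0.00499.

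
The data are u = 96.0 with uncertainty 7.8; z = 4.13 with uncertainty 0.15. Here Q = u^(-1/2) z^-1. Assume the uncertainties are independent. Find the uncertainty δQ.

Each factor contributes (exponent × relative error)² to (δQ/Q)²:
  (−½·δu/u)² = (-0.5×0.0813)² = 0.00165;  (-1·δz/z)² = (-1×0.0363)² = 0.00132
δQ/Q = √(0.00297) = 0.0545
Q = 0.0247, so δQ = 0.0545 × 0.0247 = 0.00135.

0.00135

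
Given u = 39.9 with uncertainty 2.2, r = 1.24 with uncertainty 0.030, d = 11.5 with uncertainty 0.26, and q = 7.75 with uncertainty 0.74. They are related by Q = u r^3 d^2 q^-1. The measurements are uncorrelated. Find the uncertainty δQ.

For a monomial Q ∝ u, r^3, d^2, q^-1, fractional errors add in quadrature:
  (1·δu/u)² = (1×0.0551)² = 0.00304;  (3·δr/r)² = (3×0.0242)² = 0.00527;  (2·δd/d)² = (2×0.0226)² = 0.00204;  (-1·δq/q)² = (-1×0.0955)² = 0.00912
δQ/Q = √(0.0195) = 0.140
Q = 1300, so δQ = 0.140 × 1300 = 181.

181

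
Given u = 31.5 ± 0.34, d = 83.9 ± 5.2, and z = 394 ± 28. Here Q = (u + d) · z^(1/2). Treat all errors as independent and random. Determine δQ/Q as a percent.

5.75%

Let w = u + d = 115. δw = √(δu² + δd²) = √(0.116 + 27.0) = 5.21, so δw/w = 0.0452.
Q is then a monomial in w, z:
δQ/Q = √((δw/w)² + (½·δz/z)²) = √(0.00204 + 0.00126) = 0.0575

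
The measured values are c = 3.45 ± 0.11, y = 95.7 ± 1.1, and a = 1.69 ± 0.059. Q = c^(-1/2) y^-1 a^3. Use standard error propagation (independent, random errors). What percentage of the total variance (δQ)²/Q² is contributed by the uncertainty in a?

(δQ/Q)² = (−½·δc/c)² + (-1·δy/y)² + (3·δa/a)²
  c term: (-0.5×0.0319)² = 0.000254
  y term: (-1×0.0115)² = 0.000132
  a term: (3×0.0349)² = 0.0110
Total = 0.0114. Share from a = 0.0110/0.0114 = 0.966.

96.6%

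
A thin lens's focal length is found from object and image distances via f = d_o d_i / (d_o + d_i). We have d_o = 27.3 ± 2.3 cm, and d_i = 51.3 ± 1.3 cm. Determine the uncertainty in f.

0.992 cm

∂f/∂d_o = (d_i/(d_o+d_i))² = 0.426;  ∂f/∂d_i = (d_o/(d_o+d_i))² = 0.121
δf = √((∂f/∂d_o · δd_o)² + (∂f/∂d_i · δd_i)²) = √(0.960 + 0.0246) = 0.992 cm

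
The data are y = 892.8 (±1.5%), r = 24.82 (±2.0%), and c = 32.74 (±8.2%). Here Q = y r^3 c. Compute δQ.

Q is a product of powers, so relative uncertainties combine in quadrature:
  (1·δy/y)² = (1×0.0150)² = 0.000225;  (3·δr/r)² = (3×0.0200)² = 0.00360;  (1·δc/c)² = (1×0.0820)² = 0.00672
δQ/Q = √(0.0105) = 0.103
Q = 4.469e+08, so δQ = 0.103 × 4.469e+08 = 4.59e+07.

4.59e+07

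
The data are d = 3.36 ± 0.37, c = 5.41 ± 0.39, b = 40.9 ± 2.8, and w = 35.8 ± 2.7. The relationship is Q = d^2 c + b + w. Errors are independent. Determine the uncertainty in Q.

14.7

Let p = d^2·c = 61.1. δp/p = √((2·δd/d)² + (1·δc/c)²) = √(0.0485 + 0.00520) = 0.232, so δp = 14.2.
Q = p + b + w: δQ = √(δp² + δb² + δw²) = √(200 + 7.84 + 7.29) = 14.7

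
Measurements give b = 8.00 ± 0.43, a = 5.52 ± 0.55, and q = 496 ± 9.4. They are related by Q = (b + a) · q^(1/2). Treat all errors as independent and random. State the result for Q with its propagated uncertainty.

Let u = b + a = 13.5. δu = √(δb² + δa²) = √(0.185 + 0.303) = 0.698, so δu/u = 0.0516.
Q is then a monomial in u, q:
δQ/Q = √((δu/u)² + (½·δq/q)²) = √(0.00267 + 8.98e-05) = 0.0525
Q = 301, so δQ = 0.0525 × 301 = 15.8.

301 ± 15.8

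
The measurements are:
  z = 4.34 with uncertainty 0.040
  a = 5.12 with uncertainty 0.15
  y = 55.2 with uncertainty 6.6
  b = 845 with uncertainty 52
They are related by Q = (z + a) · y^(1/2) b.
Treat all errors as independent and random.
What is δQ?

Let u = z + a = 9.46. δu = √(δz² + δa²) = √(0.00160 + 0.0225) = 0.155, so δu/u = 0.0164.
Q is then a monomial in u, y, b:
δQ/Q = √((δu/u)² + (½·δy/y)² + (1·δb/b)²) = √(0.000269 + 0.00357 + 0.00379) = 0.0874
Q = 59400, so δQ = 0.0874 × 59400 = 5190.

5190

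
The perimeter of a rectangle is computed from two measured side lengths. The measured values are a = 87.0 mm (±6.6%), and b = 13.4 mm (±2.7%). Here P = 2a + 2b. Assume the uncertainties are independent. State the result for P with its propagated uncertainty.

Absolute uncertainties add in quadrature for a linear combination:
  (2·δa)² = 132;  (2·δb)² = 0.524
δP = √(132) = 11.5 mm
P = 201 mm.

201 ± 11.5 mm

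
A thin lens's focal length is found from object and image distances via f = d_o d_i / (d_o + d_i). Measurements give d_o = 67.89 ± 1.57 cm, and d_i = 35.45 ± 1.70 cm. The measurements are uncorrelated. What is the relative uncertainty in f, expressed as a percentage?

3.25%

∂f/∂d_o = (d_i/(d_o+d_i))² = 0.118;  ∂f/∂d_i = (d_o/(d_o+d_i))² = 0.432
δf = √((∂f/∂d_o · δd_o)² + (∂f/∂d_i · δd_i)²) = √(0.0341 + 0.538) = 0.757 cm
f = 23.29 cm, so δf/f = 0.757/23.29 = 0.0325.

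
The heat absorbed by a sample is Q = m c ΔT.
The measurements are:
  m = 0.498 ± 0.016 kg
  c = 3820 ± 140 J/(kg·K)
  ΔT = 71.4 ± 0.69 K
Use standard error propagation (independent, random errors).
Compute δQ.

Since Q is a product/quotient, work with relative uncertainties:
  (1·δm/m)² = (1×0.0321)² = 0.00103;  (1·δc/c)² = (1×0.0366)² = 0.00134;  (1·δΔT/ΔT)² = (1×0.00966)² = 9.34e-05
δQ/Q = √(0.00247) = 0.0497
Q = 1.36e+05 J, so δQ = 0.0497 × 1.36e+05 = 6750 J.

6750 J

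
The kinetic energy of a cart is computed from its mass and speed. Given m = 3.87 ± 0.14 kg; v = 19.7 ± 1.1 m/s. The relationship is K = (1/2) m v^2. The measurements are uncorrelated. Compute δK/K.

Relative error in a monomial: (δK/K)² = Σ (nᵢ · δxᵢ/xᵢ)².
  (1·δm/m)² = (1×0.0362)² = 0.00131;  (2·δv/v)² = (2×0.0558)² = 0.0125
δK/K = √(0.0138) = 0.117

0.117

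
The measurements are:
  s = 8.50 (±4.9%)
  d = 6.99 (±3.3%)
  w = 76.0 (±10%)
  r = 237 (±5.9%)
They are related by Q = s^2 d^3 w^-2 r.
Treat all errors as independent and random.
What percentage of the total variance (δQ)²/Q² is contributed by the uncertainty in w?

63.6%

(δQ/Q)² = (2·δs/s)² + (3·δd/d)² + (-2·δw/w)² + (1·δr/r)²
  s term: (2×0.0490)² = 0.00960
  d term: (3×0.0330)² = 0.00980
  w term: (-2×0.100)² = 0.0400
  r term: (1×0.0590)² = 0.00348
Total = 0.0629. Share from w = 0.0400/0.0629 = 0.636.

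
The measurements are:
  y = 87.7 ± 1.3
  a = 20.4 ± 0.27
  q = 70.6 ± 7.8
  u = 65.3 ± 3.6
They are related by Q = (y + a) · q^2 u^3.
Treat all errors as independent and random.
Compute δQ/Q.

Let w = y + a = 108. δw = √(δy² + δa²) = √(1.69 + 0.0729) = 1.33, so δw/w = 0.0123.
Q is then a monomial in w, q, u:
δQ/Q = √((δw/w)² + (2·δq/q)² + (3·δu/u)²) = √(0.000151 + 0.0488 + 0.0274) = 0.276

0.276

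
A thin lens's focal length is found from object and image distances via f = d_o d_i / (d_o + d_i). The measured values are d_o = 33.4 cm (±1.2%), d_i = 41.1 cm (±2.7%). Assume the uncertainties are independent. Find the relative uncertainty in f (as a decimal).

∂f/∂d_o = (d_i/(d_o+d_i))² = 0.304;  ∂f/∂d_i = (d_o/(d_o+d_i))² = 0.201
δf = √((∂f/∂d_o · δd_o)² + (∂f/∂d_i · δd_i)²) = √(0.0149 + 0.0497) = 0.254 cm
f = 18.4 cm, so δf/f = 0.254/18.4 = 0.0138.

0.0138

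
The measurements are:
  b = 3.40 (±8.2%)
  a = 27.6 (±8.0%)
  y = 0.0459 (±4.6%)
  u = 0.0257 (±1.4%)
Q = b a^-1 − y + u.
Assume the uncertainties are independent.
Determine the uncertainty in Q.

0.0143

Let p = b·a^-1 = 0.123. δp/p = √((1·δb/b)² + (-1·δa/a)²) = √(0.00672 + 0.00640) = 0.115, so δp = 0.0141.
Q = p − y + u: δQ = √(δp² + δy² + δu²) = √(0.000199 + 4.46e-06 + 1.29e-07) = 0.0143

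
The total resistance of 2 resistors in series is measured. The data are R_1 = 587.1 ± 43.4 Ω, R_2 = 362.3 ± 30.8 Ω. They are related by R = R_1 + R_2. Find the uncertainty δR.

53.2 Ω

Absolute uncertainties add in quadrature for a linear combination:
  (δR_1)² = 1880;  (δR_2)² = 949
δR = √(2830) = 53.2 Ω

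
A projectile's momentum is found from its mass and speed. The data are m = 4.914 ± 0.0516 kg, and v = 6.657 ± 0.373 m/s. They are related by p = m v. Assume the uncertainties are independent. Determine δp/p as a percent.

For a monomial p ∝ m, v, fractional errors add in quadrature:
  (1·δm/m)² = (1×0.0105)² = 0.000110;  (1·δv/v)² = (1×0.0560)² = 0.00314
δp/p = √(0.00325) = 0.0570

5.70%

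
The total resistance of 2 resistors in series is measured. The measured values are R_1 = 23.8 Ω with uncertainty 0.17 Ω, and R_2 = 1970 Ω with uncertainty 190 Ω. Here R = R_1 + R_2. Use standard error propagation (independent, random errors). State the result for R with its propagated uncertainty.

1990 ± 190 Ω

Sums and differences: (δR)² = Σ (cᵢ δxᵢ)².
  (δR_1)² = 0.0289;  (δR_2)² = 36100
δR = √(36100) = 190 Ω
R = 1990 Ω.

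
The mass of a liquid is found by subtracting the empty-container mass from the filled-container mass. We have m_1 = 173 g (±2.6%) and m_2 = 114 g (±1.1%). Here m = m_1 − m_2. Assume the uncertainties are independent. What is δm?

m is a linear combination, so absolute uncertainties add in quadrature:
  (δm_1)² = 20.2;  (δm_2)² = 1.57
δm = √(21.8) = 4.67 g

4.67 g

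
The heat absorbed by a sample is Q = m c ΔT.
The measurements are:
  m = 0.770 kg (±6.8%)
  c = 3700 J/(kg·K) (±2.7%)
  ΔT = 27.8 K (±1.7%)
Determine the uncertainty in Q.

Since Q is a product/quotient, work with relative uncertainties:
  (1·δm/m)² = (1×0.0680)² = 0.00462;  (1·δc/c)² = (1×0.0270)² = 0.000729;  (1·δΔT/ΔT)² = (1×0.0170)² = 0.000289
δQ/Q = √(0.00564) = 0.0751
Q = 79200 J, so δQ = 0.0751 × 79200 = 5950 J.

5950 J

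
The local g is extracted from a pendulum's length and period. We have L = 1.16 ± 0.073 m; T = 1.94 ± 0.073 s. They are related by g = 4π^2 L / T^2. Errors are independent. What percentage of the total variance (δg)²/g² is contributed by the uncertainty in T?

58.8%

(δg/g)² = (1·δL/L)² + (-2·δT/T)²
  L term: (1×0.0629)² = 0.00396
  T term: (-2×0.0376)² = 0.00566
Total = 0.00962. Share from T = 0.00566/0.00962 = 0.588.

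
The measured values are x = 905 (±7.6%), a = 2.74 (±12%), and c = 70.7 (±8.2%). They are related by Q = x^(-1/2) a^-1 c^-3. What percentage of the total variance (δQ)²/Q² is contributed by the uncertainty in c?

(δQ/Q)² = (−½·δx/x)² + (-1·δa/a)² + (-3·δc/c)²
  x term: (-0.5×0.0760)² = 0.00144
  a term: (-1×0.120)² = 0.0144
  c term: (-3×0.0820)² = 0.0605
Total = 0.0764. Share from c = 0.0605/0.0764 = 0.793.

79.3%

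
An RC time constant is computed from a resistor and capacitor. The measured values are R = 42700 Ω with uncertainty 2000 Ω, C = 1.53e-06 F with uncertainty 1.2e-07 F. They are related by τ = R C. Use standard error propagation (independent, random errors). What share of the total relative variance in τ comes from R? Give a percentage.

26.3%

(δτ/τ)² = (1·δR/R)² + (1·δC/C)²
  R term: (1×0.0468)² = 0.00219
  C term: (1×0.0784)² = 0.00615
Total = 0.00835. Share from R = 0.00219/0.00835 = 0.263.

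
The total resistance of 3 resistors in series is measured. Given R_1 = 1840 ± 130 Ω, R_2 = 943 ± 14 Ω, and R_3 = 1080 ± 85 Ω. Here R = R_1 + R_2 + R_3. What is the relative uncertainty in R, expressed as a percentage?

R is a linear combination, so absolute uncertainties add in quadrature:
  (δR_1)² = 16900;  (δR_2)² = 196;  (δR_3)² = 7220
δR = √(24300) = 156 Ω
R = 3860 Ω, so δR/R = 156/3860 = 0.0404.

4.04%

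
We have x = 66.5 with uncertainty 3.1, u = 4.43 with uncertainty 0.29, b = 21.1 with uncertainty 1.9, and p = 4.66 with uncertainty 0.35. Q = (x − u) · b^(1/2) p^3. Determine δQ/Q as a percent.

Let w = x − u = 62.1. δw = √(δx² + δu²) = √(9.61 + 0.0841) = 3.11, so δw/w = 0.0502.
Q is then a monomial in w, b, p:
δQ/Q = √((δw/w)² + (½·δb/b)² + (3·δp/p)²) = √(0.00252 + 0.00203 + 0.0508) = 0.235

23.5%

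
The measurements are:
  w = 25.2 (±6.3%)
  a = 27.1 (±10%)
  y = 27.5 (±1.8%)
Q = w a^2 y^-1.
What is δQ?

Relative error in a monomial: (δQ/Q)² = Σ (nᵢ · δxᵢ/xᵢ)².
  (1·δw/w)² = (1×0.0630)² = 0.00397;  (2·δa/a)² = (2×0.100)² = 0.0400;  (-1·δy/y)² = (-1×0.0180)² = 0.000324
δQ/Q = √(0.0443) = 0.210
Q = 673, so δQ = 0.210 × 673 = 142.

142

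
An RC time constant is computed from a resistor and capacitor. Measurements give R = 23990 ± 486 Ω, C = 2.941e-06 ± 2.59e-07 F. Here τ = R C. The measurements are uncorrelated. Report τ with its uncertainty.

0.07055 ± 0.00638 s

Products/powers → add relative errors in quadrature, weighted by exponent:
  (1·δR/R)² = (1×0.0203)² = 0.000410;  (1·δC/C)² = (1×0.0881)² = 0.00776
δτ/τ = √(0.00817) = 0.0904
τ = 0.07055 s, so δτ = 0.0904 × 0.07055 = 0.00638 s.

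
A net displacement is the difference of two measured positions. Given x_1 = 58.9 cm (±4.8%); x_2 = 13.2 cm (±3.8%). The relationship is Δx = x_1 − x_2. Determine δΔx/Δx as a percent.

6.28%

Absolute uncertainties add in quadrature for a linear combination:
  (δx_1)² = 7.99;  (δx_2)² = 0.252
δΔx = √(8.24) = 2.87 cm
Δx = 45.7 cm, so δΔx/Δx = 2.87/45.7 = 0.0628.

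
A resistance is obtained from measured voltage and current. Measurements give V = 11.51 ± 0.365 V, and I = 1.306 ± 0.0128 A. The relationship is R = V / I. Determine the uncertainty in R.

Products/powers → add relative errors in quadrature, weighted by exponent:
  (1·δV/V)² = (1×0.0317)² = 0.00101;  (-1·δI/I)² = (-1×0.00980)² = 9.61e-05
δR/R = √(0.00110) = 0.0332
R = 8.813 Ω, so δR = 0.0332 × 8.813 = 0.293 Ω.

0.293 Ω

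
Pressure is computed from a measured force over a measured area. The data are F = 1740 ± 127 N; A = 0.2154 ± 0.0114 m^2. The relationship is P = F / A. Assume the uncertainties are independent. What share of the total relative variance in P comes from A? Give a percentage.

(δP/P)² = (1·δF/F)² + (-1·δA/A)²
  F term: (1×0.0730)² = 0.00533
  A term: (-1×0.0529)² = 0.00280
Total = 0.00813. Share from A = 0.00280/0.00813 = 0.345.

34.5%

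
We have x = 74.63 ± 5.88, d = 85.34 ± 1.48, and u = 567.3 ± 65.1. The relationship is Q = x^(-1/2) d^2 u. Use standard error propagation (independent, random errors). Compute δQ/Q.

0.126

Since Q is a product/quotient, work with relative uncertainties:
  (−½·δx/x)² = (-0.5×0.0788)² = 0.00155;  (2·δd/d)² = (2×0.0173)² = 0.00120;  (1·δu/u)² = (1×0.115)² = 0.0132
δQ/Q = √(0.0159) = 0.126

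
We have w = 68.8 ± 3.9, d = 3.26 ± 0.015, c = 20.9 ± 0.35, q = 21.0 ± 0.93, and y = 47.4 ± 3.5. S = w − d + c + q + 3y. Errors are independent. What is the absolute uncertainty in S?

11.2

S is a linear combination, so absolute uncertainties add in quadrature:
  (δw)² = 15.2;  (δd)² = 0.000225;  (δc)² = 0.122;  (δq)² = 0.865;  (3·δy)² = 110
δS = √(126) = 11.2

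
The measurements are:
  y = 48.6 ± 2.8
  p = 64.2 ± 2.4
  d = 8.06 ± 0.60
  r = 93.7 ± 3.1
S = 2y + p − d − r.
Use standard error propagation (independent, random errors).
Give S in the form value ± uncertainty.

59.6 ± 6.86

Each term contributes (cᵢ δxᵢ)² to (δS)²:
  (2·δy)² = 31.4;  (δp)² = 5.76;  (δd)² = 0.360;  (δr)² = 9.61
δS = √(47.1) = 6.86
S = 59.6.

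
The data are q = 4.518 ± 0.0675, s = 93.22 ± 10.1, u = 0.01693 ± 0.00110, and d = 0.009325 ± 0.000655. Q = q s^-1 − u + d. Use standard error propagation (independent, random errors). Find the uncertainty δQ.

0.00545

Let p = q·s^-1 = 0.04847. δp/p = √((1·δq/q)² + (-1·δs/s)²) = √(0.000223 + 0.0117) = 0.109, so δp = 0.00530.
Q = p − u + d: δQ = √(δp² + δu² + δd²) = √(2.81e-05 + 1.21e-06 + 4.29e-07) = 0.00545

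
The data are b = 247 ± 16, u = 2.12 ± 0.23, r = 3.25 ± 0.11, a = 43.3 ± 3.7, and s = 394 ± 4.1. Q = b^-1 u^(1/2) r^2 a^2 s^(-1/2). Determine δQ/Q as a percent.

20.2%

Since Q is a product/quotient, work with relative uncertainties:
  (-1·δb/b)² = (-1×0.0648)² = 0.00420;  (½·δu/u)² = (0.5×0.108)² = 0.00294;  (2·δr/r)² = (2×0.0338)² = 0.00458;  (2·δa/a)² = (2×0.0855)² = 0.0292;  (−½·δs/s)² = (-0.5×0.0104)² = 2.71e-05
δQ/Q = √(0.0410) = 0.202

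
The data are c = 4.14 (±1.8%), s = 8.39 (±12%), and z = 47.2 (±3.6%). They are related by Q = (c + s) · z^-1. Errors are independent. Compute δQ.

Let u = c + s = 12.5. δu = √(δc² + δs²) = √(0.00555 + 1.01) = 1.01, so δu/u = 0.0806.
Q is then a monomial in u, z:
δQ/Q = √((δu/u)² + (-1·δz/z)²) = √(0.00649 + 0.00130) = 0.0882
Q = 0.265, so δQ = 0.0882 × 0.265 = 0.0234.

0.0234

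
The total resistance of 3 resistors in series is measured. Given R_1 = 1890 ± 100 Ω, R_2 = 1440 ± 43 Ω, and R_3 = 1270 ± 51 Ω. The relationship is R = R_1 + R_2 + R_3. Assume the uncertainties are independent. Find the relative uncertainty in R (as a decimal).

0.0261

R is a linear combination, so absolute uncertainties add in quadrature:
  (δR_1)² = 10000;  (δR_2)² = 1850;  (δR_3)² = 2600
δR = √(14400) = 120 Ω
R = 4600 Ω, so δR/R = 120/4600 = 0.0261.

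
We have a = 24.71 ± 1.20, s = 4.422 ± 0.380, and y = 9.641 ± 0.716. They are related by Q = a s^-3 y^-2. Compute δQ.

0.000927

Each factor contributes (exponent × relative error)² to (δQ/Q)²:
  (1·δa/a)² = (1×0.0486)² = 0.00236;  (-3·δs/s)² = (-3×0.0859)² = 0.0665;  (-2·δy/y)² = (-2×0.0743)² = 0.0221
δQ/Q = √(0.0909) = 0.301
Q = 0.003074, so δQ = 0.301 × 0.003074 = 0.000927.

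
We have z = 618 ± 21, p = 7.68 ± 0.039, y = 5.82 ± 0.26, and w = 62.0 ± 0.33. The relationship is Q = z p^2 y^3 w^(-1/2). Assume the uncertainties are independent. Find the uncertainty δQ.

Q is a product of powers, so relative uncertainties combine in quadrature:
  (1·δz/z)² = (1×0.0340)² = 0.00115;  (2·δp/p)² = (2×0.00508)² = 0.000103;  (3·δy/y)² = (3×0.0447)² = 0.0180;  (−½·δw/w)² = (-0.5×0.00532)² = 7.08e-06
δQ/Q = √(0.0192) = 0.139
Q = 9.13e+05, so δQ = 0.139 × 9.13e+05 = 1.27e+05.

1.27e+05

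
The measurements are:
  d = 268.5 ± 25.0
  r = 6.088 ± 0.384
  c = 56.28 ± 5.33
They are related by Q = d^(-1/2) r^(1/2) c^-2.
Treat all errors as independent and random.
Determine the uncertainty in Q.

9.39e-06

Q is a product of powers, so relative uncertainties combine in quadrature:
  (−½·δd/d)² = (-0.5×0.0931)² = 0.00217;  (½·δr/r)² = (0.5×0.0631)² = 0.000995;  (-2·δc/c)² = (-2×0.0947)² = 0.0359
δQ/Q = √(0.0390) = 0.198
Q = 4.754e-05, so δQ = 0.198 × 4.754e-05 = 9.39e-06.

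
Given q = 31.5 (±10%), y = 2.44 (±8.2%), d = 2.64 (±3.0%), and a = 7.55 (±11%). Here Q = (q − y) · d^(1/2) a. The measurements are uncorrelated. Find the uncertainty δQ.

Let u = q − y = 29.1. δu = √(δq² + δy²) = √(9.92 + 0.0400) = 3.16, so δu/u = 0.109.
Q is then a monomial in u, d, a:
δQ/Q = √((δu/u)² + (½·δd/d)² + (1·δa/a)²) = √(0.0118 + 0.000225 + 0.0121) = 0.155
Q = 356, so δQ = 0.155 × 356 = 55.4.

55.4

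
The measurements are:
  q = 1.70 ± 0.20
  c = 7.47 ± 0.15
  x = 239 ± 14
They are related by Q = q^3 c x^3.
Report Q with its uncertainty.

Since Q is a product/quotient, work with relative uncertainties:
  (3·δq/q)² = (3×0.118)² = 0.125;  (1·δc/c)² = (1×0.0201)² = 0.000403;  (3·δx/x)² = (3×0.0586)² = 0.0309
δQ/Q = √(0.156) = 0.395
Q = 5.01e+08, so δQ = 0.395 × 5.01e+08 = 1.98e+08.

(5.01 ± 1.98) × 10^8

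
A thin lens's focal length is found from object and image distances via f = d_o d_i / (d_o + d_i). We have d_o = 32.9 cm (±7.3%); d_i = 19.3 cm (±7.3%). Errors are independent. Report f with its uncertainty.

∂f/∂d_o = (d_i/(d_o+d_i))² = 0.137;  ∂f/∂d_i = (d_o/(d_o+d_i))² = 0.397
δf = √((∂f/∂d_o · δd_o)² + (∂f/∂d_i · δd_i)²) = √(0.108 + 0.313) = 0.649 cm
f = 12.2 cm.

12.2 ± 0.649 cm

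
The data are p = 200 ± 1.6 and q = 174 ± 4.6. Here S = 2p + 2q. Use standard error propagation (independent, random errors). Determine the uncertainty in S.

Sums and differences: (δS)² = Σ (cᵢ δxᵢ)².
  (2·δp)² = 10.2;  (2·δq)² = 84.6
δS = √(94.9) = 9.74

9.74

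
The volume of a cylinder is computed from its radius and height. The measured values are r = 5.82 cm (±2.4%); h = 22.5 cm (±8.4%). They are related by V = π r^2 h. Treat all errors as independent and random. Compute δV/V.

0.0967

Products/powers → add relative errors in quadrature, weighted by exponent:
  (2·δr/r)² = (2×0.0240)² = 0.00230;  (1·δh/h)² = (1×0.0840)² = 0.00706
δV/V = √(0.00936) = 0.0967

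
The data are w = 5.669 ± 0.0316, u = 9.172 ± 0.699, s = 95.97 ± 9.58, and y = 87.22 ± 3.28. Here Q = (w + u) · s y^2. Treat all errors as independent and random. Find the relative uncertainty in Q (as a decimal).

0.134

Let h = w + u = 14.84. δh = √(δw² + δu²) = √(0.000999 + 0.489) = 0.700, so δh/h = 0.0471.
Q is then a monomial in h, s, y:
δQ/Q = √((δh/h)² + (1·δs/s)² + (2·δy/y)²) = √(0.00222 + 0.00996 + 0.00566) = 0.134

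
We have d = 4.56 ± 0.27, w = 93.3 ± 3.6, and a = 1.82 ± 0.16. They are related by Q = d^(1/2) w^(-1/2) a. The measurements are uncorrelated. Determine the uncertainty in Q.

Products/powers → add relative errors in quadrature, weighted by exponent:
  (½·δd/d)² = (0.5×0.0592)² = 0.000876;  (−½·δw/w)² = (-0.5×0.0386)² = 0.000372;  (1·δa/a)² = (1×0.0879)² = 0.00773
δQ/Q = √(0.00898) = 0.0947
Q = 0.402, so δQ = 0.0947 × 0.402 = 0.0381.

0.0381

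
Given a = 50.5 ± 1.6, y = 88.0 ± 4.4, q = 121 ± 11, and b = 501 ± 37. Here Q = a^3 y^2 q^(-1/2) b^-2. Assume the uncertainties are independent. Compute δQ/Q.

Each factor contributes (exponent × relative error)² to (δQ/Q)²:
  (3·δa/a)² = (3×0.0317)² = 0.00903;  (2·δy/y)² = (2×0.0500)² = 0.0100;  (−½·δq/q)² = (-0.5×0.0909)² = 0.00207;  (-2·δb/b)² = (-2×0.0739)² = 0.0218
δQ/Q = √(0.0429) = 0.207

0.207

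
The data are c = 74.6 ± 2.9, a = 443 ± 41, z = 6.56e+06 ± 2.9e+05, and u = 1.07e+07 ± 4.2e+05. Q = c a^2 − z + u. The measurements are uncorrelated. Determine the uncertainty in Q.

2.82e+06

Let p = c·a^2 = 1.46e+07. δp/p = √((1·δc/c)² + (2·δa/a)²) = √(0.00151 + 0.0343) = 0.189, so δp = 2.77e+06.
Q = p − z + u: δQ = √(δp² + δz² + δu²) = √(7.67e+12 + 8.41e+10 + 1.76e+11) = 2.82e+06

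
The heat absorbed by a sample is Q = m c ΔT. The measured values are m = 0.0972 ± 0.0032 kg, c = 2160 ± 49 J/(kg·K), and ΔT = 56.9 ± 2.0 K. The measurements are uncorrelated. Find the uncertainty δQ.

Each factor contributes (exponent × relative error)² to (δQ/Q)²:
  (1·δm/m)² = (1×0.0329)² = 0.00108;  (1·δc/c)² = (1×0.0227)² = 0.000515;  (1·δΔT/ΔT)² = (1×0.0351)² = 0.00124
δQ/Q = √(0.00283) = 0.0532
Q = 11900 J, so δQ = 0.0532 × 11900 = 636 J.

636 J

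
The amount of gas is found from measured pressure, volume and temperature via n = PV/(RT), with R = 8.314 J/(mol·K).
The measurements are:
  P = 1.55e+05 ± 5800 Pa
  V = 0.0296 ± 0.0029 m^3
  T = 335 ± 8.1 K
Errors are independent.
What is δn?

0.177 mol

Relative error in a monomial: (δn/n)² = Σ (nᵢ · δxᵢ/xᵢ)².
  (1·δP/P)² = (1×0.0374)² = 0.00140;  (1·δV/V)² = (1×0.0980)² = 0.00960;  (-1·δT/T)² = (-1×0.0242)² = 0.000585
δn/n = √(0.0116) = 0.108
n = 1.65 mol, so δn = 0.108 × 1.65 = 0.177 mol.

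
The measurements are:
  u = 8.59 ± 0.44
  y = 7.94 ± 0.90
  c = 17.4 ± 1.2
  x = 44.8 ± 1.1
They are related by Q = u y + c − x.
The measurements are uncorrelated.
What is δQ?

Let p = u·y = 68.2. δp/p = √((1·δu/u)² + (1·δy/y)²) = √(0.00262 + 0.0128) = 0.124, so δp = 8.48.
Q = p + c − x: δQ = √(δp² + δc² + δx²) = √(72.0 + 1.44 + 1.21) = 8.64

8.64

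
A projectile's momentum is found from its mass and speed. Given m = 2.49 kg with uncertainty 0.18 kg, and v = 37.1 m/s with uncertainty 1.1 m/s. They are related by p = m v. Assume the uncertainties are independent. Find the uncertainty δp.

Each factor contributes (exponent × relative error)² to (δp/p)²:
  (1·δm/m)² = (1×0.0723)² = 0.00523;  (1·δv/v)² = (1×0.0296)² = 0.000879
δp/p = √(0.00610) = 0.0781
p = 92.4 kg·m/s, so δp = 0.0781 × 92.4 = 7.22 kg·m/s.

7.22 kg·m/s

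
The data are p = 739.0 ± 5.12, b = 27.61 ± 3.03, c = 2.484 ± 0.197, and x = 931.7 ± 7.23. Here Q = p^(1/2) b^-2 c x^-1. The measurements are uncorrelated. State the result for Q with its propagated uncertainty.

For a monomial Q ∝ p^(1/2), b^-2, c, x^-1, fractional errors add in quadrature:
  (½·δp/p)² = (0.5×0.00693)² = 1.2e-05;  (-2·δb/b)² = (-2×0.110)² = 0.0482;  (1·δc/c)² = (1×0.0793)² = 0.00629;  (-1·δx/x)² = (-1×0.00776)² = 6.02e-05
δQ/Q = √(0.0545) = 0.234
Q = 9.507e-05, so δQ = 0.234 × 9.507e-05 = 2.22e-05.

(9.507 ± 2.22) × 10^-5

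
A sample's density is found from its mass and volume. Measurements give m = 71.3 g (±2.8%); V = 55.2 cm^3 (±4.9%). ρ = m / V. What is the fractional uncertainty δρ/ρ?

Products/powers → add relative errors in quadrature, weighted by exponent:
  (1·δm/m)² = (1×0.0280)² = 0.000784;  (-1·δV/V)² = (-1×0.0490)² = 0.00240
δρ/ρ = √(0.00319) = 0.0564

0.0564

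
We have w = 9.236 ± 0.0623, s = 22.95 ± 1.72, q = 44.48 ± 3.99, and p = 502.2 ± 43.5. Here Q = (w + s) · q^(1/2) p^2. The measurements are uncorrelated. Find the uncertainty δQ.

1.01e+07

Let u = w + s = 32.19. δu = √(δw² + δs²) = √(0.00388 + 2.96) = 1.72, so δu/u = 0.0535.
Q is then a monomial in u, q, p:
δQ/Q = √((δu/u)² + (½·δq/q)² + (2·δp/p)²) = √(0.00286 + 0.00201 + 0.0300) = 0.187
Q = 5.414e+07, so δQ = 0.187 × 5.414e+07 = 1.01e+07.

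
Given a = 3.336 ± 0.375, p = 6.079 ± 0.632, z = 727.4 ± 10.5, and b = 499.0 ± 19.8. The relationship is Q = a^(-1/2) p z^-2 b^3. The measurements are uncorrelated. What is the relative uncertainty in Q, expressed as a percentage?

Relative error in a monomial: (δQ/Q)² = Σ (nᵢ · δxᵢ/xᵢ)².
  (−½·δa/a)² = (-0.5×0.112)² = 0.00316;  (1·δp/p)² = (1×0.104)² = 0.0108;  (-2·δz/z)² = (-2×0.0144)² = 0.000833;  (3·δb/b)² = (3×0.0397)² = 0.0142
δQ/Q = √(0.0290) = 0.170

17.0%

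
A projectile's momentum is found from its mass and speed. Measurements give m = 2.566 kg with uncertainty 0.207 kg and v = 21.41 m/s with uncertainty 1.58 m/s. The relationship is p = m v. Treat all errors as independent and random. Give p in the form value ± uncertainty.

For a monomial p ∝ m, v, fractional errors add in quadrature:
  (1·δm/m)² = (1×0.0807)² = 0.00651;  (1·δv/v)² = (1×0.0738)² = 0.00545
δp/p = √(0.0120) = 0.109
p = 54.94 kg·m/s, so δp = 0.109 × 54.94 = 6.01 kg·m/s.

54.94 ± 6.01 kg·m/s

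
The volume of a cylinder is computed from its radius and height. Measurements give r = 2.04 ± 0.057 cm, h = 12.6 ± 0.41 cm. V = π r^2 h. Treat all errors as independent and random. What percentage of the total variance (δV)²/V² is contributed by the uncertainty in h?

(δV/V)² = (2·δr/r)² + (1·δh/h)²
  r term: (2×0.0279)² = 0.00312
  h term: (1×0.0325)² = 0.00106
Total = 0.00418. Share from h = 0.00106/0.00418 = 0.253.

25.3%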